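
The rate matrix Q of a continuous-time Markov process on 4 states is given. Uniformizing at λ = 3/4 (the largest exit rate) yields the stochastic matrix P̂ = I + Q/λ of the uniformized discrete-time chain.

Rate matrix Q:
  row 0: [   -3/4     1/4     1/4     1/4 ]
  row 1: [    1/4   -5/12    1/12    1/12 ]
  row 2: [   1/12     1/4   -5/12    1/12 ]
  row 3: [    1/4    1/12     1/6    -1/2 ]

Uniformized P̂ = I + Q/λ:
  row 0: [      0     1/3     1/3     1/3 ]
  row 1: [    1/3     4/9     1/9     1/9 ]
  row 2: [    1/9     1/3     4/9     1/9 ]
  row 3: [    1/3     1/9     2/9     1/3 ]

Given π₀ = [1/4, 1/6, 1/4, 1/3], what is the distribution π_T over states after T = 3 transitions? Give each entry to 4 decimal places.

π = [0.2036, 0.3217, 0.2719, 0.2028]

t=0: π = [0.2500, 0.1667, 0.2500, 0.3333]
t=1: π = [0.1944, 0.2778, 0.2870, 0.2407]
t=2: π = [0.2047, 0.3107, 0.2767, 0.2078]
t=3: π = [0.2036, 0.3217, 0.2719, 0.2028]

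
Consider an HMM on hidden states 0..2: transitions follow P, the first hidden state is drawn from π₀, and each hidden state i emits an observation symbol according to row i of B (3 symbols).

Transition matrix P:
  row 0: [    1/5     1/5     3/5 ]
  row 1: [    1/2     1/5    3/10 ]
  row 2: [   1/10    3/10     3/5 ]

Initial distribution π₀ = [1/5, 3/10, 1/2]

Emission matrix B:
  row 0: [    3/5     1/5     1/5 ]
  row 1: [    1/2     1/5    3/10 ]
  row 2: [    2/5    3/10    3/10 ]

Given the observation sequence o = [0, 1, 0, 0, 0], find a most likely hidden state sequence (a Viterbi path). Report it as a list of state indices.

path = [2, 2, 2, 2, 2]

t=0: δ = [1.200e-01, 1.500e-01, 2.000e-01]  (obs o_0=0)
t=1: δ = [1.500e-02, 1.200e-02, 3.600e-02]  ψ = [1, 2, 2]  (obs o_1=1)
t=2: δ = [3.600e-03, 5.400e-03, 8.640e-03]  ψ = [1, 2, 2]  (obs o_2=0)
t=3: δ = [1.620e-03, 1.296e-03, 2.074e-03]  ψ = [1, 2, 2]  (obs o_3=0)
t=4: δ = [3.888e-04, 3.110e-04, 4.977e-04]  ψ = [1, 2, 2]  (obs o_4=0)
backtrack: best end state = 2; path = [2, 2, 2, 2, 2]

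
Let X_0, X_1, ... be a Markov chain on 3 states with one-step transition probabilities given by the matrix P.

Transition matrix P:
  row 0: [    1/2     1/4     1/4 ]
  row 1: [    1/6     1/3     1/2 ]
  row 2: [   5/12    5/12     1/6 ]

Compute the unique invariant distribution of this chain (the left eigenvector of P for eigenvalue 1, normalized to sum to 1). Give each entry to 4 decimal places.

π = [0.3650, 0.3285, 0.3066]

Balance equations π_j = Σ_i π_i·P[i][j]:
  π_0 = 1/2·π_0 + 1/6·π_1 + 5/12·π_2
  π_1 = 1/4·π_0 + 1/3·π_1 + 5/12·π_2
  normalize: π_0 + π_1 + π_2 = 1
Solving the linear system gives exactly π = [50/137, 45/137, 42/137].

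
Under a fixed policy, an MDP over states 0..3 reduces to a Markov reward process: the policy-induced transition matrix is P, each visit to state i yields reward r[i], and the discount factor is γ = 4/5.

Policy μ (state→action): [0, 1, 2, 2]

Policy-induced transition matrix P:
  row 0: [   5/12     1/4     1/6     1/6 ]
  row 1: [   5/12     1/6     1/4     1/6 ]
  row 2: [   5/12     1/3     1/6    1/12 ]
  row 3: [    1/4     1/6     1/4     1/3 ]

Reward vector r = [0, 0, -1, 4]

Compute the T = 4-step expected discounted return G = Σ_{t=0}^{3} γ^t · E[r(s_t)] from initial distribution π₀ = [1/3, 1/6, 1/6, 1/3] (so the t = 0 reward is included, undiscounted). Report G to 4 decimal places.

t=0: π = [0.3333, 0.1667, 0.1667, 0.3333], E[r] = 1.1667, γ^t·E[r] = 1.166667, running G = 1.166667
t=1: π = [0.3611, 0.2222, 0.2083, 0.2083], E[r] = 0.6250, γ^t·E[r] = 0.500000, running G = 1.666667
t=2: π = [0.3819, 0.2315, 0.2025, 0.1840], E[r] = 0.5336, γ^t·E[r] = 0.341481, running G = 2.008148
t=3: π = [0.3860, 0.2323, 0.2013, 0.1805], E[r] = 0.5205, γ^t·E[r] = 0.266519, running G = 2.274667

G = 2.2747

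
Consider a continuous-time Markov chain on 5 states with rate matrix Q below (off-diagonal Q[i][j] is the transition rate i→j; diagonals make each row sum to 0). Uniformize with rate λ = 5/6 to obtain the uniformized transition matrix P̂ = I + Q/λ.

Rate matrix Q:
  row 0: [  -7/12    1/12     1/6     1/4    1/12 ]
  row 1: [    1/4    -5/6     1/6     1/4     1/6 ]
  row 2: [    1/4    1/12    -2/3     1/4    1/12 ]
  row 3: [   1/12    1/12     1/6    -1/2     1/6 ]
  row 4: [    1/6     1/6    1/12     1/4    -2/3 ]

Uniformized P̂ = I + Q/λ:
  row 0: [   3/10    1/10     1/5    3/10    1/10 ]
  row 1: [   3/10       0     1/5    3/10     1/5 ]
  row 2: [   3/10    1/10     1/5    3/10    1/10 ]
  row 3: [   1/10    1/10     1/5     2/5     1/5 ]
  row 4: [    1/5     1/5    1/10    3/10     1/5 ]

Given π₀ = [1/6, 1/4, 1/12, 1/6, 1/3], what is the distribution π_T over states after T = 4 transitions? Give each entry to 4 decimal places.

t=0: π = [0.1667, 0.2500, 0.0833, 0.1667, 0.3333]
t=1: π = [0.2333, 0.1083, 0.1667, 0.3167, 0.1750]
t=2: π = [0.2192, 0.1067, 0.1825, 0.3317, 0.1600]
t=3: π = [0.2177, 0.1053, 0.1840, 0.3332, 0.1598]
t=4: π = [0.2174, 0.1055, 0.1840, 0.3333, 0.1598]

π = [0.2174, 0.1055, 0.1840, 0.3333, 0.1598]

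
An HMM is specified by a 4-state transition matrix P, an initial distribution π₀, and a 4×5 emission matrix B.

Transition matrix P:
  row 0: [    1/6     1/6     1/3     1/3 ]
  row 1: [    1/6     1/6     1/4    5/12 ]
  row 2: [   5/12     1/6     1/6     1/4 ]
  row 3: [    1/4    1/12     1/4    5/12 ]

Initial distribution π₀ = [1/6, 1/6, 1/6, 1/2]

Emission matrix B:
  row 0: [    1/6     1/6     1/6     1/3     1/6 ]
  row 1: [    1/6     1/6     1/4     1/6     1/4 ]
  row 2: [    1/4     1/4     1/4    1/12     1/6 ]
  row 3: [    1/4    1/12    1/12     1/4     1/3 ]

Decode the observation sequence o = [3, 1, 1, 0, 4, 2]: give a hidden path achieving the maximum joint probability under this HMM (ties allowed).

path = [3, 2, 0, 3, 3, 2]

t=0: δ = [5.556e-02, 2.778e-02, 1.389e-02, 1.250e-01]  (obs o_0=3)
t=1: δ = [5.208e-03, 1.736e-03, 7.812e-03, 4.340e-03]  ψ = [3, 3, 3, 3]  (obs o_1=1)
t=2: δ = [5.425e-04, 2.170e-04, 4.340e-04, 1.628e-04]  ψ = [2, 2, 0, 2]  (obs o_2=1)
t=3: δ = [3.014e-05, 1.507e-05, 4.521e-05, 4.521e-05]  ψ = [2, 0, 0, 0]  (obs o_3=0)
t=4: δ = [3.140e-06, 1.884e-06, 1.884e-06, 6.279e-06]  ψ = [2, 2, 3, 3]  (obs o_4=4)
t=5: δ = [2.616e-07, 1.308e-07, 3.925e-07, 2.180e-07]  ψ = [3, 0, 3, 3]  (obs o_5=2)
backtrack: best end state = 2; path = [3, 2, 0, 3, 3, 2]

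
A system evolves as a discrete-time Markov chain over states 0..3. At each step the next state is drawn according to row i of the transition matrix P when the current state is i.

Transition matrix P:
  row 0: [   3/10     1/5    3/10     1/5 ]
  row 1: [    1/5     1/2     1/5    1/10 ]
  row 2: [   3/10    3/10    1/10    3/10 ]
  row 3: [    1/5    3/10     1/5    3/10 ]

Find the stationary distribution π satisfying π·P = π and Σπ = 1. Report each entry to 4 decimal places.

Balance equations π_j = Σ_i π_i·P[i][j]:
  π_0 = 3/10·π_0 + 1/5·π_1 + 3/10·π_2 + 1/5·π_3
  π_1 = 1/5·π_0 + 1/2·π_1 + 3/10·π_2 + 3/10·π_3
  π_2 = 3/10·π_0 + 1/5·π_1 + 1/10·π_2 + 1/5·π_3
  normalize: π_0 + π_1 + π_2 + π_3 = 1
Solving the linear system gives exactly π = [12/49, 135/392, 10/49, 81/392].

π = [0.2449, 0.3444, 0.2041, 0.2066]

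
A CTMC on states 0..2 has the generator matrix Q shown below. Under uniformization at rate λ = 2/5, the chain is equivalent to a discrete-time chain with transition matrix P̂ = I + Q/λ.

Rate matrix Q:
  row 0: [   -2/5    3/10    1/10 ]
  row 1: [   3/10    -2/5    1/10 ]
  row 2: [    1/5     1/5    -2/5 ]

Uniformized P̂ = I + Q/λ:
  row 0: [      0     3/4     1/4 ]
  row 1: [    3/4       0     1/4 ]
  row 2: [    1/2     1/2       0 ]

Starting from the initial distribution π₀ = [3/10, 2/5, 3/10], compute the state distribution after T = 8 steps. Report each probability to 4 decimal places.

t=0: π = [0.3000, 0.4000, 0.3000]
t=1: π = [0.4500, 0.3750, 0.1750]
t=2: π = [0.3688, 0.4250, 0.2063]
t=3: π = [0.4219, 0.3797, 0.1984]
t=4: π = [0.3840, 0.4156, 0.2004]
t=5: π = [0.4119, 0.3882, 0.1999]
t=6: π = [0.3911, 0.4089, 0.2000]
t=7: π = [0.4067, 0.3933, 0.2000]
t=8: π = [0.3950, 0.4050, 0.2000]

π = [0.3950, 0.4050, 0.2000]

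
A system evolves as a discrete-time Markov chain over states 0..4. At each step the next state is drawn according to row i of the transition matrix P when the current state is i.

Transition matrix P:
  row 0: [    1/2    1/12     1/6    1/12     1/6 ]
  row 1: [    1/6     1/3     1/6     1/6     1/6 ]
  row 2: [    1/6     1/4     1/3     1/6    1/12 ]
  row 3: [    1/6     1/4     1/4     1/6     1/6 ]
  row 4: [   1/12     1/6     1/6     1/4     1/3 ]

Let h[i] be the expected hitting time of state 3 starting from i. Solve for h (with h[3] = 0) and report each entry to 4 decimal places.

h = [6.9142, 6.1460, 6.2151, 0.0000, 5.4545]

First-step conditioning: h[3] = 0; for i ≠ 3, h[i] = 1 + Σ_k P[i][k]·h[k].
  h[0] = 1 + 1/2·h[0] + 1/12·h[1] + 1/6·h[2] + 1/6·h[4]
  h[1] = 1 + 1/6·h[0] + 1/3·h[1] + 1/6·h[2] + 1/6·h[4]
  h[2] = 1 + 1/6·h[0] + 1/4·h[1] + 1/3·h[2] + 1/12·h[4]
  h[4] = 1 + 1/12·h[0] + 1/6·h[1] + 1/6·h[2] + 1/3·h[4]
Solving the 4×4 linear system over states ≠ 3 gives exactly h = [5400/781, 4800/781, 4854/781, 0, 60/11] (h[3] = 0 is the target).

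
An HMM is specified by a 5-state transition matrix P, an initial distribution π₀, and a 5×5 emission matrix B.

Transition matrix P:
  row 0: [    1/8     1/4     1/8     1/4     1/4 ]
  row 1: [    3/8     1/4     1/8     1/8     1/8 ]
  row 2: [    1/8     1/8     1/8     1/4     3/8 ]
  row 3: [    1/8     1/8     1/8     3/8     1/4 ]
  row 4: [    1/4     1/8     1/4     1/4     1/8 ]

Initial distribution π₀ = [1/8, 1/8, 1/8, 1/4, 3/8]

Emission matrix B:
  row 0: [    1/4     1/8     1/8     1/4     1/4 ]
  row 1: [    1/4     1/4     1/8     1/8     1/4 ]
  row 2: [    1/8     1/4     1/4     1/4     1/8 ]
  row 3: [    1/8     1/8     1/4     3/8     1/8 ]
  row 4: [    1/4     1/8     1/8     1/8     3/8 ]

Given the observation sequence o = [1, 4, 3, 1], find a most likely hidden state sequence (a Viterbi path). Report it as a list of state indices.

path = [2, 4, 3, 3]

t=0: δ = [1.562e-02, 3.125e-02, 3.125e-02, 3.125e-02, 4.688e-02]  (obs o_0=1)
t=1: δ = [2.930e-03, 1.953e-03, 1.465e-03, 1.465e-03, 4.395e-03]  ψ = [1, 1, 4, 3, 2]  (obs o_1=4)
t=2: δ = [2.747e-04, 9.155e-05, 2.747e-04, 4.120e-04, 9.155e-05]  ψ = [4, 0, 4, 4, 0]  (obs o_2=3)
t=3: δ = [6.437e-06, 1.717e-05, 1.287e-05, 1.931e-05, 1.287e-05]  ψ = [3, 0, 3, 3, 2]  (obs o_3=1)
backtrack: best end state = 3; path = [2, 4, 3, 3]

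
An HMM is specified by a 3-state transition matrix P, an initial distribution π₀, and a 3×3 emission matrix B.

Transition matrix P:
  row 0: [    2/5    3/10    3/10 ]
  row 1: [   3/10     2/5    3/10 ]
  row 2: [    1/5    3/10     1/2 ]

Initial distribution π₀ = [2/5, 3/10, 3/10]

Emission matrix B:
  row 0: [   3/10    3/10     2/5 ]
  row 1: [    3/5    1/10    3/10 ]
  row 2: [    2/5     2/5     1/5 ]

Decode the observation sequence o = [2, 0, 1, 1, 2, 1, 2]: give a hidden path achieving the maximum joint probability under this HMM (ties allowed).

t=0: δ = [1.600e-01, 9.000e-02, 6.000e-02]  (obs o_0=2)
t=1: δ = [1.920e-02, 2.880e-02, 1.920e-02]  ψ = [0, 0, 0]  (obs o_1=0)
t=2: δ = [2.592e-03, 1.152e-03, 3.840e-03]  ψ = [1, 1, 2]  (obs o_2=1)
t=3: δ = [3.110e-04, 1.152e-04, 7.680e-04]  ψ = [0, 2, 2]  (obs o_3=1)
t=4: δ = [6.144e-05, 6.912e-05, 7.680e-05]  ψ = [2, 2, 2]  (obs o_4=2)
t=5: δ = [7.373e-06, 2.765e-06, 1.536e-05]  ψ = [0, 1, 2]  (obs o_5=1)
t=6: δ = [1.229e-06, 1.382e-06, 1.536e-06]  ψ = [2, 2, 2]  (obs o_6=2)
backtrack: best end state = 2; path = [0, 2, 2, 2, 2, 2, 2]

path = [0, 2, 2, 2, 2, 2, 2]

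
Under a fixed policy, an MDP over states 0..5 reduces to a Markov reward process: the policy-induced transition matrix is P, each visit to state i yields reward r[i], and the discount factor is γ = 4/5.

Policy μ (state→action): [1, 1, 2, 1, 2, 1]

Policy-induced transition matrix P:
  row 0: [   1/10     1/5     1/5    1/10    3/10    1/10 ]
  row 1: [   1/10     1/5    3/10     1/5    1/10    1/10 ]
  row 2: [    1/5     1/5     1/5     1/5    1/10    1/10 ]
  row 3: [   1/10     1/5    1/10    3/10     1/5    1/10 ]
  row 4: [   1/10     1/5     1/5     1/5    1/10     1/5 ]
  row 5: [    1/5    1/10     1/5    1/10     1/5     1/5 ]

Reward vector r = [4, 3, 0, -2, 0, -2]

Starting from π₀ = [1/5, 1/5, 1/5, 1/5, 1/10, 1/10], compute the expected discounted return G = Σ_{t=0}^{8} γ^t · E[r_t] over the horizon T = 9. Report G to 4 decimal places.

G = 2.3093

t=0: π = [0.2000, 0.2000, 0.2000, 0.2000, 0.1000, 0.1000], E[r] = 0.8000, γ^t·E[r] = 0.800000, running G = 0.800000
t=1: π = [0.1300, 0.1900, 0.2000, 0.1900, 0.1700, 0.1200], E[r] = 0.4700, γ^t·E[r] = 0.376000, running G = 1.176000
t=2: π = [0.1320, 0.1880, 0.2000, 0.1940, 0.1570, 0.1290], E[r] = 0.4460, γ^t·E[r] = 0.285440, running G = 1.461440
t=3: π = [0.1329, 0.1871, 0.1994, 0.1933, 0.1587, 0.1286], E[r] = 0.4491, γ^t·E[r] = 0.229939, running G = 1.691379
t=4: π = [0.1328, 0.1871, 0.1994, 0.1932, 0.1588, 0.1287], E[r] = 0.4488, γ^t·E[r] = 0.183828, running G = 1.875208
t=5: π = [0.1328, 0.1871, 0.1994, 0.1932, 0.1588, 0.1288], E[r] = 0.4488, γ^t·E[r] = 0.147061, running G = 2.022269
t=6: π = [0.1328, 0.1871, 0.1994, 0.1932, 0.1588, 0.1288], E[r] = 0.4488, γ^t·E[r] = 0.117653, running G = 2.139922
t=7: π = [0.1328, 0.1871, 0.1994, 0.1932, 0.1588, 0.1288], E[r] = 0.4488, γ^t·E[r] = 0.094123, running G = 2.234045
t=8: π = [0.1328, 0.1871, 0.1994, 0.1932, 0.1588, 0.1288], E[r] = 0.4488, γ^t·E[r] = 0.075298, running G = 2.309344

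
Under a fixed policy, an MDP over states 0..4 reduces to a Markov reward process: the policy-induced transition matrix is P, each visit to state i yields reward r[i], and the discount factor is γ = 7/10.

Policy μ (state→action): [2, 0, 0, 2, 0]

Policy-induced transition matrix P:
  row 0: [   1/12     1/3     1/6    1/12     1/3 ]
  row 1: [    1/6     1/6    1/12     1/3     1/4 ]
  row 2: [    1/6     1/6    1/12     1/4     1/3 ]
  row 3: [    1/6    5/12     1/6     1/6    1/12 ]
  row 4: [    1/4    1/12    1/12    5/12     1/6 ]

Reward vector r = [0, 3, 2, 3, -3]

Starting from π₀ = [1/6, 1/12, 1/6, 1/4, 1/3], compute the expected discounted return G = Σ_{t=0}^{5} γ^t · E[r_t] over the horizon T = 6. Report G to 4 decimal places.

t=0: π = [0.1667, 0.0833, 0.1667, 0.2500, 0.3333], E[r] = 0.3333, γ^t·E[r] = 0.333333, running G = 0.333333
t=1: π = [0.1806, 0.2292, 0.1181, 0.2639, 0.2083], E[r] = 1.0903, γ^t·E[r] = 0.763194, running G = 1.096528
t=2: π = [0.1690, 0.2454, 0.1204, 0.2517, 0.2135], E[r] = 1.0914, γ^t·E[r] = 0.534803, running G = 1.631331
t=3: π = [0.1704, 0.2400, 0.1184, 0.2569, 0.2144], E[r] = 1.0843, γ^t·E[r] = 0.371914, running G = 2.003245
t=4: π = [0.1703, 0.2414, 0.1189, 0.2559, 0.2134], E[r] = 1.0898, γ^t·E[r] = 0.261650, running G = 2.264895
t=5: π = [0.1703, 0.2413, 0.1189, 0.2560, 0.2137], E[r] = 1.0884, γ^t·E[r] = 0.182920, running G = 2.447816

G = 2.4478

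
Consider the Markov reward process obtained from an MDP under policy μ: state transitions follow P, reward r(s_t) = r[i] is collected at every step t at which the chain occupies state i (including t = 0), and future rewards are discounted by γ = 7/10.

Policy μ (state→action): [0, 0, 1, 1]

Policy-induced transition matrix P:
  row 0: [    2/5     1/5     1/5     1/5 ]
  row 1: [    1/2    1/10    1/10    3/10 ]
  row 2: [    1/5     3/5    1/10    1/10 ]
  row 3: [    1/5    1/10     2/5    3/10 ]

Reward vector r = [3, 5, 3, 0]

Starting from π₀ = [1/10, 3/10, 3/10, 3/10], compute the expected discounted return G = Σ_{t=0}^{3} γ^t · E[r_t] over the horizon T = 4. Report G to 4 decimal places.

t=0: π = [0.1000, 0.3000, 0.3000, 0.3000], E[r] = 2.7000, γ^t·E[r] = 2.700000, running G = 2.700000
t=1: π = [0.3100, 0.2600, 0.2000, 0.2300], E[r] = 2.8300, γ^t·E[r] = 1.981000, running G = 4.681000
t=2: π = [0.3400, 0.2310, 0.2000, 0.2290], E[r] = 2.7750, γ^t·E[r] = 1.359750, running G = 6.040750
t=3: π = [0.3373, 0.2340, 0.2027, 0.2260], E[r] = 2.7900, γ^t·E[r] = 0.956970, running G = 6.997720

G = 6.9977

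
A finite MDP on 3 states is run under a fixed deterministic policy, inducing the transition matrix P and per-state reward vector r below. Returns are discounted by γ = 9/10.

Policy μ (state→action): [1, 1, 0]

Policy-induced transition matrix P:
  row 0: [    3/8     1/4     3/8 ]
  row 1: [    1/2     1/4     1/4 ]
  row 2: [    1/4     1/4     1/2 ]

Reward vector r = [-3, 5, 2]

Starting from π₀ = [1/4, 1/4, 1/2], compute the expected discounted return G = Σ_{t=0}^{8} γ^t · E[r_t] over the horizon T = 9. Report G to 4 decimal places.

t=0: π = [0.2500, 0.2500, 0.5000], E[r] = 1.5000, γ^t·E[r] = 1.500000, running G = 1.500000
t=1: π = [0.3438, 0.2500, 0.4063], E[r] = 1.0313, γ^t·E[r] = 0.928125, running G = 2.428125
t=2: π = [0.3555, 0.2500, 0.3945], E[r] = 0.9727, γ^t·E[r] = 0.787852, running G = 3.215977
t=3: π = [0.3569, 0.2500, 0.3931], E[r] = 0.9653, γ^t·E[r] = 0.703727, running G = 3.919704
t=4: π = [0.3571, 0.2500, 0.3929], E[r] = 0.9644, γ^t·E[r] = 0.632754, running G = 4.552457
t=5: π = [0.3571, 0.2500, 0.3929], E[r] = 0.9643, γ^t·E[r] = 0.569411, running G = 5.121868
t=6: π = [0.3571, 0.2500, 0.3929], E[r] = 0.9643, γ^t·E[r] = 0.512462, running G = 5.634330
t=7: π = [0.3571, 0.2500, 0.3929], E[r] = 0.9643, γ^t·E[r] = 0.461215, running G = 6.095545
t=8: π = [0.3571, 0.2500, 0.3929], E[r] = 0.9643, γ^t·E[r] = 0.415093, running G = 6.510638

G = 6.5106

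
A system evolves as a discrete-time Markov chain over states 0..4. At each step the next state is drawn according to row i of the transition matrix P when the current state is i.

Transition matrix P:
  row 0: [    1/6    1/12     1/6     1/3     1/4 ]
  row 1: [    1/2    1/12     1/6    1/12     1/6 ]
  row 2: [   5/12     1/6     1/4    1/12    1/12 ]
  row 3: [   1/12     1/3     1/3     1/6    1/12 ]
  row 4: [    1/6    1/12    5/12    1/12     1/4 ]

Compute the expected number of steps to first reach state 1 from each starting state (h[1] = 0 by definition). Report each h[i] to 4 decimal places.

h = [6.5231, 0.0000, 6.2769, 5.0462, 6.8308]

First-step conditioning: h[1] = 0; for i ≠ 1, h[i] = 1 + Σ_k P[i][k]·h[k].
  h[0] = 1 + 1/6·h[0] + 1/6·h[2] + 1/3·h[3] + 1/4·h[4]
  h[2] = 1 + 5/12·h[0] + 1/4·h[2] + 1/12·h[3] + 1/12·h[4]
  h[3] = 1 + 1/12·h[0] + 1/3·h[2] + 1/6·h[3] + 1/12·h[4]
  h[4] = 1 + 1/6·h[0] + 5/12·h[2] + 1/12·h[3] + 1/4·h[4]
Solving the 4×4 linear system over states ≠ 1 gives exactly h = [424/65, 0, 408/65, 328/65, 444/65] (h[1] = 0 is the target).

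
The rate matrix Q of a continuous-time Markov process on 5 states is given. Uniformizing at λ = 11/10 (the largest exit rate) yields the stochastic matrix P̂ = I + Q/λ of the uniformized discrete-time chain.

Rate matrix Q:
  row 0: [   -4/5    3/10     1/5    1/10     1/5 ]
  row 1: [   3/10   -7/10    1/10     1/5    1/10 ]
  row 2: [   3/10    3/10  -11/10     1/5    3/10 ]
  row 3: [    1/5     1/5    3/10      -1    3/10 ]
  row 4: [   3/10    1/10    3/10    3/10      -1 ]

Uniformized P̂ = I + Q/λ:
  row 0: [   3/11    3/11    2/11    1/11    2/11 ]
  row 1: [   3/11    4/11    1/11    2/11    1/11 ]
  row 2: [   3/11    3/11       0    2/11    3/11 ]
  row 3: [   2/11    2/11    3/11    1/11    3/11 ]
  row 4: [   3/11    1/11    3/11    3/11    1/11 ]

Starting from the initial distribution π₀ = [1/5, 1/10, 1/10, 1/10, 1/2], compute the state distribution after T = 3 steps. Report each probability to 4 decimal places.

t=0: π = [0.2000, 0.1000, 0.1000, 0.1000, 0.5000]
t=1: π = [0.2636, 0.1818, 0.2091, 0.2000, 0.1455]
t=2: π = [0.2545, 0.2446, 0.1587, 0.1529, 0.1893]
t=3: π = [0.2588, 0.2467, 0.1618, 0.1620, 0.1707]

π = [0.2588, 0.2467, 0.1618, 0.1620, 0.1707]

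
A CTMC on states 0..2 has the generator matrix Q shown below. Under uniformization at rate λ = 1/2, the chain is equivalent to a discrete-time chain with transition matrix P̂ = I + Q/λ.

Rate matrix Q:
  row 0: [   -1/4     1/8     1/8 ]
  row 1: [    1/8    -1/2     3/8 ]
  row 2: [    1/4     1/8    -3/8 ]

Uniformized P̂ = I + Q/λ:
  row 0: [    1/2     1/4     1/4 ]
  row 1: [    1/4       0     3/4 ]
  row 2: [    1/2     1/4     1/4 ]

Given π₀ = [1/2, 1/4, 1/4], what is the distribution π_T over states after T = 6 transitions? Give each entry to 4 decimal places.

π = [0.4500, 0.2000, 0.3500]

t=0: π = [0.5000, 0.2500, 0.2500]
t=1: π = [0.4375, 0.1875, 0.3750]
t=2: π = [0.4531, 0.2031, 0.3438]
t=3: π = [0.4492, 0.1992, 0.3516]
t=4: π = [0.4502, 0.2002, 0.3496]
t=5: π = [0.4500, 0.2000, 0.3501]
t=6: π = [0.4500, 0.2000, 0.3500]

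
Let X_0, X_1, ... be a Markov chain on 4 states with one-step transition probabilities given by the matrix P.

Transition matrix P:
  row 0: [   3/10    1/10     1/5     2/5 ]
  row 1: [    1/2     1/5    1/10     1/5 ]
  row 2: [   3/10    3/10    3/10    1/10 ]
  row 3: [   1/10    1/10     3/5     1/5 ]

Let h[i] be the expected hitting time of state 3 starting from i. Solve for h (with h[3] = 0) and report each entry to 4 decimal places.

h = [3.2549, 3.8431, 4.4706, 0.0000]

First-step conditioning: h[3] = 0; for i ≠ 3, h[i] = 1 + Σ_k P[i][k]·h[k].
  h[0] = 1 + 3/10·h[0] + 1/10·h[1] + 1/5·h[2]
  h[1] = 1 + 1/2·h[0] + 1/5·h[1] + 1/10·h[2]
  h[2] = 1 + 3/10·h[0] + 3/10·h[1] + 3/10·h[2]
Solving the 3×3 linear system over states ≠ 3 gives exactly h = [166/51, 196/51, 76/17, 0] (h[3] = 0 is the target).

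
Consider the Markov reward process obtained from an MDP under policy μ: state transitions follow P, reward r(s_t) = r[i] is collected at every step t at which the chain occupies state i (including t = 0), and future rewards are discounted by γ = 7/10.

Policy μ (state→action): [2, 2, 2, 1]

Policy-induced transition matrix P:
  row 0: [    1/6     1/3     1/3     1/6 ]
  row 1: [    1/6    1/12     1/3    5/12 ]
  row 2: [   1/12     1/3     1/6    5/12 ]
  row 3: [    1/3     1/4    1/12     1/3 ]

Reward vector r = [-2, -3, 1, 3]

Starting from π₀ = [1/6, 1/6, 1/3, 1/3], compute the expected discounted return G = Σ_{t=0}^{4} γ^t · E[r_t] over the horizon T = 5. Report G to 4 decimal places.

t=0: π = [0.1667, 0.1667, 0.3333, 0.3333], E[r] = 0.5000, γ^t·E[r] = 0.500000, running G = 0.500000
t=1: π = [0.1944, 0.2639, 0.1944, 0.3472], E[r] = 0.0556, γ^t·E[r] = 0.038889, running G = 0.538889
t=2: π = [0.2083, 0.2384, 0.2141, 0.3391], E[r] = 0.0995, γ^t·E[r] = 0.048773, running G = 0.587662
t=3: π = [0.2053, 0.2455, 0.2129, 0.3363], E[r] = 0.0747, γ^t·E[r] = 0.025639, running G = 0.613301
t=4: π = [0.2050, 0.2439, 0.2138, 0.3373], E[r] = 0.0839, γ^t·E[r] = 0.020145, running G = 0.633446

G = 0.6334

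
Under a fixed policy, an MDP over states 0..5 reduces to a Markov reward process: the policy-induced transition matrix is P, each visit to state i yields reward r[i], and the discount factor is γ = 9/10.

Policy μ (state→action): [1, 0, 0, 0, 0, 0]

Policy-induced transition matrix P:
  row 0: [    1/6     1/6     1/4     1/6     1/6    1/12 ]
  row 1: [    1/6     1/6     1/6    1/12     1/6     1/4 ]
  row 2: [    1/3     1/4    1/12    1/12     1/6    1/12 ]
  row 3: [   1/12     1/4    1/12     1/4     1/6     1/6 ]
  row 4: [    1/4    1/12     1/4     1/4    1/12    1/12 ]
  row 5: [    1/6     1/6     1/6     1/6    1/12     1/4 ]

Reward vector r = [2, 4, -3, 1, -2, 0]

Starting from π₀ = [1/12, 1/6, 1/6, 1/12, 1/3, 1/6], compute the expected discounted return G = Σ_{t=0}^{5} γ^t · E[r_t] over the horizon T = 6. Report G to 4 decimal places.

t=0: π = [0.0833, 0.1667, 0.1667, 0.0833, 0.3333, 0.1667], E[r] = -0.2500, γ^t·E[r] = -0.250000, running G = -0.250000
t=1: π = [0.2153, 0.1597, 0.1806, 0.1736, 0.1250, 0.1458], E[r] = 0.4514, γ^t·E[r] = 0.406250, running G = 0.156250
t=2: π = [0.1927, 0.1858, 0.1655, 0.1632, 0.1441, 0.1487], E[r] = 0.5069, γ^t·E[r] = 0.410625, running G = 0.566875
t=3: π = [0.1927, 0.1821, 0.1673, 0.1630, 0.1423, 0.1527], E[r] = 0.4900, γ^t·E[r] = 0.357188, running G = 0.924063
t=4: π = [0.1928, 0.1823, 0.1670, 0.1630, 0.1421, 0.1527], E[r] = 0.4927, γ^t·E[r] = 0.323251, running G = 1.247314
t=5: π = [0.1928, 0.1823, 0.1671, 0.1630, 0.1421, 0.1528], E[r] = 0.4924, γ^t·E[r] = 0.290759, running G = 1.538072

G = 1.5381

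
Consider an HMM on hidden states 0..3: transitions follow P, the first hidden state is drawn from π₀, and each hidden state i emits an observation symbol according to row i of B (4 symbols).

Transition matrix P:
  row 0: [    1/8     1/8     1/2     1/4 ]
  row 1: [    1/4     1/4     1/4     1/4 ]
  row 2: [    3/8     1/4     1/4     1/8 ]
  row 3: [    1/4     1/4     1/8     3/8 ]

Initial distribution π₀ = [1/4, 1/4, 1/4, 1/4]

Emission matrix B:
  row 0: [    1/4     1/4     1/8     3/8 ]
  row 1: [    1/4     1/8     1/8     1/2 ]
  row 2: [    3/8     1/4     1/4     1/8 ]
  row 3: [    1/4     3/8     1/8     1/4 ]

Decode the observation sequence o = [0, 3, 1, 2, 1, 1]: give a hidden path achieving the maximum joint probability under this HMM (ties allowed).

t=0: δ = [6.250e-02, 6.250e-02, 9.375e-02, 6.250e-02]  (obs o_0=0)
t=1: δ = [1.318e-02, 1.172e-02, 3.906e-03, 5.859e-03]  ψ = [2, 2, 0, 3]  (obs o_1=3)
t=2: δ = [7.324e-04, 3.662e-04, 1.648e-03, 1.236e-03]  ψ = [1, 1, 0, 0]  (obs o_2=1)
t=3: δ = [7.725e-05, 5.150e-05, 1.030e-04, 5.794e-05]  ψ = [2, 2, 2, 3]  (obs o_3=2)
t=4: δ = [9.656e-06, 3.219e-06, 9.656e-06, 8.147e-06]  ψ = [2, 2, 0, 3]  (obs o_4=1)
t=5: δ = [9.052e-07, 3.017e-07, 1.207e-06, 1.146e-06]  ψ = [2, 2, 0, 3]  (obs o_5=1)
backtrack: best end state = 2; path = [2, 0, 2, 2, 0, 2]

path = [2, 0, 2, 2, 0, 2]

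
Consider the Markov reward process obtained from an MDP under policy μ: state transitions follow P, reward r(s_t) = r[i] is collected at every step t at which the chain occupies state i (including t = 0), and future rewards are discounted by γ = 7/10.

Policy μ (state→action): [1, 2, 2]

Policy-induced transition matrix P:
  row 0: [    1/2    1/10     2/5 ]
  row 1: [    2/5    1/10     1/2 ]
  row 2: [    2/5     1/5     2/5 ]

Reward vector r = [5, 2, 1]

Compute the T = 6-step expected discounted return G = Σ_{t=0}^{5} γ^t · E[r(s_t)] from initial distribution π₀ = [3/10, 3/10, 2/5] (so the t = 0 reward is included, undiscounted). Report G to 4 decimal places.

t=0: π = [0.3000, 0.3000, 0.4000], E[r] = 2.5000, γ^t·E[r] = 2.500000, running G = 2.500000
t=1: π = [0.4300, 0.1400, 0.4300], E[r] = 2.8600, γ^t·E[r] = 2.002000, running G = 4.502000
t=2: π = [0.4430, 0.1430, 0.4140], E[r] = 2.9150, γ^t·E[r] = 1.428350, running G = 5.930350
t=3: π = [0.4443, 0.1414, 0.4143], E[r] = 2.9186, γ^t·E[r] = 1.001080, running G = 6.931430
t=4: π = [0.4444, 0.1414, 0.4141], E[r] = 2.9192, γ^t·E[r] = 0.700888, running G = 7.632318
t=5: π = [0.4444, 0.1414, 0.4141], E[r] = 2.9192, γ^t·E[r] = 0.490628, running G = 8.122945

G = 8.1229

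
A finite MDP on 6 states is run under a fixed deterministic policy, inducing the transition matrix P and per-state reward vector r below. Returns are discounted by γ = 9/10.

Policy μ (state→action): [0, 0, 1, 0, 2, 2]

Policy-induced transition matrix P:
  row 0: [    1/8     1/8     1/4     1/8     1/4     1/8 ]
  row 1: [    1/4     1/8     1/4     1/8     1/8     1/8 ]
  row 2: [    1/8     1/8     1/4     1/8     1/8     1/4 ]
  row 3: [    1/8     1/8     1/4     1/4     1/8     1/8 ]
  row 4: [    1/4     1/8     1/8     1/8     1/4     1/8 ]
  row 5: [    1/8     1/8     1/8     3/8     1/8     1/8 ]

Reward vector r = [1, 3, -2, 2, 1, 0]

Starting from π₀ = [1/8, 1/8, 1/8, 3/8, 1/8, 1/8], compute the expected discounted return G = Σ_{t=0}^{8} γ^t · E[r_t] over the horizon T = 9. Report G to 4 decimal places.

G = 4.4705

t=0: π = [0.1250, 0.1250, 0.1250, 0.3750, 0.1250, 0.1250], E[r] = 1.1250, γ^t·E[r] = 1.125000, running G = 1.125000
t=1: π = [0.1563, 0.1250, 0.2188, 0.2031, 0.1563, 0.1406], E[r] = 0.6563, γ^t·E[r] = 0.590625, running G = 1.715625
t=2: π = [0.1602, 0.1250, 0.2129, 0.1855, 0.1641, 0.1523], E[r] = 0.6445, γ^t·E[r] = 0.522070, running G = 2.237695
t=3: π = [0.1611, 0.1250, 0.2104, 0.1863, 0.1655, 0.1516], E[r] = 0.6533, γ^t·E[r] = 0.476271, running G = 2.713966
t=4: π = [0.1613, 0.1250, 0.2104, 0.1862, 0.1658, 0.1513], E[r] = 0.6538, γ^t·E[r] = 0.428964, running G = 3.142930
t=5: π = [0.1614, 0.1250, 0.2104, 0.1861, 0.1659, 0.1513], E[r] = 0.6537, γ^t·E[r] = 0.386022, running G = 3.528952
t=6: π = [0.1614, 0.1250, 0.2104, 0.1861, 0.1659, 0.1513], E[r] = 0.6537, γ^t·E[r] = 0.347423, running G = 3.876375
t=7: π = [0.1614, 0.1250, 0.2103, 0.1861, 0.1659, 0.1513], E[r] = 0.6537, γ^t·E[r] = 0.312682, running G = 4.189057
t=8: π = [0.1614, 0.1250, 0.2103, 0.1861, 0.1659, 0.1513], E[r] = 0.6537, γ^t·E[r] = 0.281414, running G = 4.470471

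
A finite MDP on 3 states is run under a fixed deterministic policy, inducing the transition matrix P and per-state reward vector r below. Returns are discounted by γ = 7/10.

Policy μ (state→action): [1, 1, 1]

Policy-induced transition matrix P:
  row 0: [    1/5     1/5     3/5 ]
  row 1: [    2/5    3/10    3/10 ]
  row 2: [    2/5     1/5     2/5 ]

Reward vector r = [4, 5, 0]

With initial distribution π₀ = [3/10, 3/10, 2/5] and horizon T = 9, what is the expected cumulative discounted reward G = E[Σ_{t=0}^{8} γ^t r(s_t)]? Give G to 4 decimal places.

G = 8.1205

t=0: π = [0.3000, 0.3000, 0.4000], E[r] = 2.7000, γ^t·E[r] = 2.700000, running G = 2.700000
t=1: π = [0.3400, 0.2300, 0.4300], E[r] = 2.5100, γ^t·E[r] = 1.757000, running G = 4.457000
t=2: π = [0.3320, 0.2230, 0.4450], E[r] = 2.4430, γ^t·E[r] = 1.197070, running G = 5.654070
t=3: π = [0.3336, 0.2223, 0.4441], E[r] = 2.4459, γ^t·E[r] = 0.838944, running G = 6.493014
t=4: π = [0.3333, 0.2222, 0.4445], E[r] = 2.4443, γ^t·E[r] = 0.586869, running G = 7.079883
t=5: π = [0.3333, 0.2222, 0.4444], E[r] = 2.4445, γ^t·E[r] = 0.410846, running G = 7.490729
t=6: π = [0.3333, 0.2222, 0.4444], E[r] = 2.4444, γ^t·E[r] = 0.287585, running G = 7.778314
t=7: π = [0.3333, 0.2222, 0.4444], E[r] = 2.4444, γ^t·E[r] = 0.201311, running G = 7.979625
t=8: π = [0.3333, 0.2222, 0.4444], E[r] = 2.4444, γ^t·E[r] = 0.140917, running G = 8.120542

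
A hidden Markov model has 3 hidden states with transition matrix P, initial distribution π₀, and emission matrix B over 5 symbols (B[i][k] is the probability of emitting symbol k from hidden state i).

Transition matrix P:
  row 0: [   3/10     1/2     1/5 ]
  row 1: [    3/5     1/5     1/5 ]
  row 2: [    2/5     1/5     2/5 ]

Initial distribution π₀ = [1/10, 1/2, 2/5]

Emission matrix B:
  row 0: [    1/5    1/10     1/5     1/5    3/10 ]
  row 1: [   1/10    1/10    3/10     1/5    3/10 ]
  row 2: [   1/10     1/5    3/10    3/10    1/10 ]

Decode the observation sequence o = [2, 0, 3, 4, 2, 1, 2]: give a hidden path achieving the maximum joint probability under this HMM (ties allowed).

path = [1, 0, 1, 0, 1, 0, 1]

t=0: δ = [2.000e-02, 1.500e-01, 1.200e-01]  (obs o_0=2)
t=1: δ = [1.800e-02, 3.000e-03, 4.800e-03]  ψ = [1, 1, 2]  (obs o_1=0)
t=2: δ = [1.080e-03, 1.800e-03, 1.080e-03]  ψ = [0, 0, 0]  (obs o_2=3)
t=3: δ = [3.240e-04, 1.620e-04, 4.320e-05]  ψ = [1, 0, 2]  (obs o_3=4)
t=4: δ = [1.944e-05, 4.860e-05, 1.944e-05]  ψ = [0, 0, 0]  (obs o_4=2)
t=5: δ = [2.916e-06, 9.720e-07, 1.944e-06]  ψ = [1, 0, 1]  (obs o_5=1)
t=6: δ = [1.750e-07, 4.374e-07, 2.333e-07]  ψ = [0, 0, 2]  (obs o_6=2)
backtrack: best end state = 1; path = [1, 0, 1, 0, 1, 0, 1]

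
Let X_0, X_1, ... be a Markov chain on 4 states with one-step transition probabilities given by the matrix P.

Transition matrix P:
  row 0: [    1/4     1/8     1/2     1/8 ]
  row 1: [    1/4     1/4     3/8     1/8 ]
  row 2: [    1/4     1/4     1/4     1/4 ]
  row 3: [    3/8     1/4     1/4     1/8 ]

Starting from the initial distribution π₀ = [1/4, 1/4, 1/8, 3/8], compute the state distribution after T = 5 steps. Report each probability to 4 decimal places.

t=0: π = [0.2500, 0.2500, 0.1250, 0.3750]
t=1: π = [0.2969, 0.2188, 0.3438, 0.1406]
t=2: π = [0.2676, 0.2129, 0.3516, 0.1680]
t=3: π = [0.2710, 0.2166, 0.3435, 0.1689]
t=4: π = [0.2711, 0.2161, 0.3448, 0.1679]
t=5: π = [0.2710, 0.2161, 0.3448, 0.1681]

π = [0.2710, 0.2161, 0.3448, 0.1681]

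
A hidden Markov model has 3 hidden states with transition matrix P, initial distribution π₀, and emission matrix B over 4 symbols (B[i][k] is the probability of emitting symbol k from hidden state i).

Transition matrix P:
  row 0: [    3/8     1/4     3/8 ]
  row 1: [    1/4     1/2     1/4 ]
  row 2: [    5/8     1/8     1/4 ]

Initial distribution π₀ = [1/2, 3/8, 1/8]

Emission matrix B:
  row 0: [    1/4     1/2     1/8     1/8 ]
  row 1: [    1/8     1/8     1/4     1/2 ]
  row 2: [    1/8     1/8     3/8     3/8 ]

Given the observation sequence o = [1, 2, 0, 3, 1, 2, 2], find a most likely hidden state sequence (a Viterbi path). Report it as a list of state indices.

t=0: δ = [2.500e-01, 4.688e-02, 1.562e-02]  (obs o_0=1)
t=1: δ = [1.172e-02, 1.562e-02, 3.516e-02]  ψ = [0, 0, 0]  (obs o_1=2)
t=2: δ = [5.493e-03, 9.766e-04, 1.099e-03]  ψ = [2, 1, 2]  (obs o_2=0)
t=3: δ = [2.575e-04, 6.866e-04, 7.725e-04]  ψ = [0, 0, 0]  (obs o_3=3)
t=4: δ = [2.414e-04, 4.292e-05, 2.414e-05]  ψ = [2, 1, 2]  (obs o_4=1)
t=5: δ = [1.132e-05, 1.509e-05, 3.395e-05]  ψ = [0, 0, 0]  (obs o_5=2)
t=6: δ = [2.652e-06, 1.886e-06, 3.183e-06]  ψ = [2, 1, 2]  (obs o_6=2)
backtrack: best end state = 2; path = [0, 2, 0, 2, 0, 2, 2]

path = [0, 2, 0, 2, 0, 2, 2]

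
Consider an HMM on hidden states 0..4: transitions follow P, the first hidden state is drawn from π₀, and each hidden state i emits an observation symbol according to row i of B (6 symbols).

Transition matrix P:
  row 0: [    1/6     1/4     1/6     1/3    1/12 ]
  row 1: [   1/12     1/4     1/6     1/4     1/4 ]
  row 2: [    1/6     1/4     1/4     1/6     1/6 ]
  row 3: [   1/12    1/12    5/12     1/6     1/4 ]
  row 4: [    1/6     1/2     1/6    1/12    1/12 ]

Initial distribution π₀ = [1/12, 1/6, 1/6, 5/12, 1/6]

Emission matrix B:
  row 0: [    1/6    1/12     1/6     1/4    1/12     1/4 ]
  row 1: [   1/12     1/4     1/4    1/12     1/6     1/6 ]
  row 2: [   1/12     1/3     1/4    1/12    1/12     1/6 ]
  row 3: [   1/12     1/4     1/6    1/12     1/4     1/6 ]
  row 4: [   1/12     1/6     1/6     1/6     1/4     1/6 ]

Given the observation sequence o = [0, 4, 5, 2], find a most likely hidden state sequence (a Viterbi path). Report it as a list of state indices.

path = [3, 4, 1, 1]

t=0: δ = [1.389e-02, 1.389e-02, 1.389e-02, 3.472e-02, 1.389e-02]  (obs o_0=0)
t=1: δ = [2.411e-04, 1.157e-03, 1.206e-03, 1.447e-03, 2.170e-03]  ψ = [3, 4, 3, 3, 3]  (obs o_1=4)
t=2: δ = [9.042e-05, 1.808e-04, 1.005e-04, 4.823e-05, 6.028e-05]  ψ = [4, 4, 3, 1, 3]  (obs o_2=5)
t=3: δ = [2.791e-06, 1.130e-05, 7.535e-06, 7.535e-06, 7.535e-06]  ψ = [2, 1, 1, 1, 1]  (obs o_3=2)
backtrack: best end state = 1; path = [3, 4, 1, 1]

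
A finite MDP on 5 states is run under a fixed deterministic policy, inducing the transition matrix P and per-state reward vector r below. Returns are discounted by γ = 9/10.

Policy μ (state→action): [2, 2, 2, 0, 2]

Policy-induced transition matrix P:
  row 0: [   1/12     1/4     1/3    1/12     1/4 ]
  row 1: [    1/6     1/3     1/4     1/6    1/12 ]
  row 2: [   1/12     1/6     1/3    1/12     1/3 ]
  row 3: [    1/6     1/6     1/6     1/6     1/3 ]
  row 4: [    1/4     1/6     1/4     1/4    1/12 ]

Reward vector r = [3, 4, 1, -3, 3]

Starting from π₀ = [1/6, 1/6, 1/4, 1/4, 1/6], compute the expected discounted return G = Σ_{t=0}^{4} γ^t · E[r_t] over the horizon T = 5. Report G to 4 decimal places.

t=0: π = [0.1667, 0.1667, 0.2500, 0.2500, 0.1667], E[r] = 1.1667, γ^t·E[r] = 1.166667, running G = 1.166667
t=1: π = [0.1458, 0.2083, 0.2639, 0.1458, 0.2361], E[r] = 1.8056, γ^t·E[r] = 1.625000, running G = 2.791667
t=2: π = [0.1522, 0.2135, 0.2720, 0.1522, 0.2101], E[r] = 1.7564, γ^t·E[r] = 1.422656, running G = 4.214323
t=3: π = [0.1488, 0.2149, 0.2727, 0.1488, 0.2147], E[r] = 1.7767, γ^t·E[r] = 1.295191, running G = 5.509514
t=4: π = [0.1494, 0.2149, 0.2727, 0.1494, 0.2135], E[r] = 1.7728, γ^t·E[r] = 1.163146, running G = 6.672661

G = 6.6727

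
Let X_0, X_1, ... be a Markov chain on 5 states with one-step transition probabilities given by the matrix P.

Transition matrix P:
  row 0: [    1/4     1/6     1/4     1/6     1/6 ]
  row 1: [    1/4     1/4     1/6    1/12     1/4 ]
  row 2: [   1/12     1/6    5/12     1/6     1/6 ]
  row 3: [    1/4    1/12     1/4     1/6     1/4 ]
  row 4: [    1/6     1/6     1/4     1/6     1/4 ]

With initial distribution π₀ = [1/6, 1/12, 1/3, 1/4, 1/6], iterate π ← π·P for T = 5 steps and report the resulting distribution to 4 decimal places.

t=0: π = [0.1667, 0.0833, 0.3333, 0.2500, 0.1667]
t=1: π = [0.1806, 0.1528, 0.2986, 0.1597, 0.2083]
t=2: π = [0.1829, 0.1661, 0.2870, 0.1539, 0.2101]
t=3: π = [0.1847, 0.1677, 0.2840, 0.1528, 0.2108]
t=4: π = [0.1851, 0.1679, 0.2834, 0.1527, 0.2109]
t=5: π = [0.1852, 0.1679, 0.2832, 0.1527, 0.2110]

π = [0.1852, 0.1679, 0.2832, 0.1527, 0.2110]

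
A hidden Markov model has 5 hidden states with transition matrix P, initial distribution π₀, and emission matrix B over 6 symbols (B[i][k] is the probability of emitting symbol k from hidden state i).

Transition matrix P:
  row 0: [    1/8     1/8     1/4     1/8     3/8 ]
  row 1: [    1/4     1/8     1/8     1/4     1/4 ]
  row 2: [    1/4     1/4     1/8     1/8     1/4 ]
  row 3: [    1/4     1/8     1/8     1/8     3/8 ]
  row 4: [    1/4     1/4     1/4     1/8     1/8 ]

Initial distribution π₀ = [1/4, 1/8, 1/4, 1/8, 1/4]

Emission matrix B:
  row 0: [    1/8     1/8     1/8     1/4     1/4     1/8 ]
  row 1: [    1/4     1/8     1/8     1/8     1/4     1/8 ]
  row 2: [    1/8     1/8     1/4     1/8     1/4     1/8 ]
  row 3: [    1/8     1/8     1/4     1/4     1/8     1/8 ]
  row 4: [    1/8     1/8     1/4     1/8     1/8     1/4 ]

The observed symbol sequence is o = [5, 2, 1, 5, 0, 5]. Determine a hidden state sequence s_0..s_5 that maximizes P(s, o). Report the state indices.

path = [4, 2, 0, 4, 1, 4]

t=0: δ = [3.125e-02, 1.562e-02, 3.125e-02, 1.562e-02, 6.250e-02]  (obs o_0=5)
t=1: δ = [1.953e-03, 1.953e-03, 3.906e-03, 1.953e-03, 2.930e-03]  ψ = [4, 4, 4, 4, 0]  (obs o_1=2)
t=2: δ = [1.221e-04, 1.221e-04, 9.155e-05, 6.104e-05, 1.221e-04]  ψ = [2, 2, 4, 1, 2]  (obs o_2=1)
t=3: δ = [3.815e-06, 3.815e-06, 3.815e-06, 3.815e-06, 1.144e-05]  ψ = [1, 4, 0, 1, 0]  (obs o_3=5)
t=4: δ = [3.576e-07, 7.153e-07, 3.576e-07, 1.788e-07, 1.788e-07]  ψ = [4, 4, 4, 4, 0]  (obs o_4=0)
t=5: δ = [2.235e-08, 1.118e-08, 1.118e-08, 2.235e-08, 4.470e-08]  ψ = [1, 1, 0, 1, 1]  (obs o_5=5)
backtrack: best end state = 4; path = [4, 2, 0, 4, 1, 4]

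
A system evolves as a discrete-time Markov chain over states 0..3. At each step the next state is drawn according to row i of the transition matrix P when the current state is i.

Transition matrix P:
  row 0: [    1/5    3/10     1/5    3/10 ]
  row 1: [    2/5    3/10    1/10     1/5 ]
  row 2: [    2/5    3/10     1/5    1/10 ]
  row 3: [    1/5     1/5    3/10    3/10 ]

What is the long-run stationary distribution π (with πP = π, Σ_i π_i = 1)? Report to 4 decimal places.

π = [0.2945, 0.2767, 0.1957, 0.2332]

Balance equations π_j = Σ_i π_i·P[i][j]:
  π_0 = 1/5·π_0 + 2/5·π_1 + 2/5·π_2 + 1/5·π_3
  π_1 = 3/10·π_0 + 3/10·π_1 + 3/10·π_2 + 1/5·π_3
  π_2 = 1/5·π_0 + 1/10·π_1 + 1/5·π_2 + 3/10·π_3
  normalize: π_0 + π_1 + π_2 + π_3 = 1
Solving the linear system gives exactly π = [149/506, 70/253, 9/46, 59/253].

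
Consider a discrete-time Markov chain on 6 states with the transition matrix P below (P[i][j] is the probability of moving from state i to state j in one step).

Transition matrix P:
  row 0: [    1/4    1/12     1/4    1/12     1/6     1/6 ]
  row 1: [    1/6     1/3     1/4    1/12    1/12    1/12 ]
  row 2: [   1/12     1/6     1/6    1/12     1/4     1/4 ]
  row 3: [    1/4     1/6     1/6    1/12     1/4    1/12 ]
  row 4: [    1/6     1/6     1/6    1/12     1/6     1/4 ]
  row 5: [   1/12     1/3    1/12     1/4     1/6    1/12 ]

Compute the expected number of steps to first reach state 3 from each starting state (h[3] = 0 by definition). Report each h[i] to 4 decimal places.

h = [9.0152, 9.1736, 8.9178, 0.0000, 8.9253, 7.6798]

First-step conditioning: h[3] = 0; for i ≠ 3, h[i] = 1 + Σ_k P[i][k]·h[k].
  h[0] = 1 + 1/4·h[0] + 1/12·h[1] + 1/4·h[2] + 1/6·h[4] + 1/6·h[5]
  h[1] = 1 + 1/6·h[0] + 1/3·h[1] + 1/4·h[2] + 1/12·h[4] + 1/12·h[5]
  h[2] = 1 + 1/12·h[0] + 1/6·h[1] + 1/6·h[2] + 1/4·h[4] + 1/4·h[5]
  h[4] = 1 + 1/6·h[0] + 1/6·h[1] + 1/6·h[2] + 1/6·h[4] + 1/4·h[5]
  h[5] = 1 + 1/12·h[0] + 1/3·h[1] + 1/12·h[2] + 1/6·h[4] + 1/12·h[5]
Solving the 5×5 linear system over states ≠ 3 gives exactly h = [1776/197, 9036/985, 8784/985, 0, 114288/12805, 19668/2561] (h[3] = 0 is the target).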